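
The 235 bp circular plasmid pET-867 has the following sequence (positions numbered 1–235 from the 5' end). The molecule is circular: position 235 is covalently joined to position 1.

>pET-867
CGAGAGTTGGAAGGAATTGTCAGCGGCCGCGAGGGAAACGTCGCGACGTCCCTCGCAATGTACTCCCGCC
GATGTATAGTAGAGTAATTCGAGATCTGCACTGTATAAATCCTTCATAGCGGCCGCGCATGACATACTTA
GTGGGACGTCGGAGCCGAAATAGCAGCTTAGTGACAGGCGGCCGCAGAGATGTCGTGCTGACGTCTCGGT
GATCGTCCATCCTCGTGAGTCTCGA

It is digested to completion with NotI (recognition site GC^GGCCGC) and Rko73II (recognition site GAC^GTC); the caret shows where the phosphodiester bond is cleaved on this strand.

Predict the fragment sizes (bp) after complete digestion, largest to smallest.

73, 57, 32, 27, 23, 23 bp

NotI sites (GCGGCCGC) start at positions 23, 119, 178.
NotI cuts after base 2 of each site, so after positions 24, 120, 179.
Rko73II sites (GACGTC) start at positions 45, 145, 200.
Rko73II cuts after base 3 of each site, so after positions 47, 147, 202.
Combined cut positions: 24, 47, 120, 147, 179, 202.
Circular molecule, 6 cuts → 6 fragments:
  25–47 → 23 bp
  48–120 → 73 bp
  121–147 → 27 bp
  148–179 → 32 bp
  180–202 → 23 bp
  203–235 then 1–24 → 33 + 24 = 57 bp
Sorted largest to smallest: 73, 57, 32, 27, 23, 23 bp.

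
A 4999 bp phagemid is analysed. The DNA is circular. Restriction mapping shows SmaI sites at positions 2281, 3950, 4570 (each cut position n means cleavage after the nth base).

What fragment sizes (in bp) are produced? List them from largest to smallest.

Circular molecule, 3 cuts → 3 fragments:
  3950 − 2281 = 1669 bp
  4570 − 3950 = 620 bp
  wrap: 4999 − 4570 + 2281 = 2710 bp
Sorted largest to smallest: 2710, 1669, 620 bp.

2710, 1669, 620 bp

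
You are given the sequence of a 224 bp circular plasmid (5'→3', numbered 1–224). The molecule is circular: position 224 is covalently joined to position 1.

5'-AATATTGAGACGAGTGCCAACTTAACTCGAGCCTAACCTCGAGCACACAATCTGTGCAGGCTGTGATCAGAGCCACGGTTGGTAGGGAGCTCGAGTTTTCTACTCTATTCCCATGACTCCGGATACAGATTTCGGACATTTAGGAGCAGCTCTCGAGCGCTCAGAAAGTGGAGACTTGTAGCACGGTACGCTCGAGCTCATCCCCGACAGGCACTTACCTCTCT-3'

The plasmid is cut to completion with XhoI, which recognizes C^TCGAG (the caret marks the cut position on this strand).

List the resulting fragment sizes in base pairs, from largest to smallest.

62, 59, 52, 39, 12 bp

XhoI sites (CTCGAG) start at positions 26, 38, 90, 152, 191.
XhoI cuts after the first base of each site, so after positions 26, 38, 90, 152, 191.
Circular molecule, 5 cuts → 5 fragments:
  27–38 → 12 bp
  39–90 → 52 bp
  91–152 → 62 bp
  153–191 → 39 bp
  192–224 then 1–26 → 33 + 26 = 59 bp
Sorted largest to smallest: 62, 59, 52, 39, 12 bp.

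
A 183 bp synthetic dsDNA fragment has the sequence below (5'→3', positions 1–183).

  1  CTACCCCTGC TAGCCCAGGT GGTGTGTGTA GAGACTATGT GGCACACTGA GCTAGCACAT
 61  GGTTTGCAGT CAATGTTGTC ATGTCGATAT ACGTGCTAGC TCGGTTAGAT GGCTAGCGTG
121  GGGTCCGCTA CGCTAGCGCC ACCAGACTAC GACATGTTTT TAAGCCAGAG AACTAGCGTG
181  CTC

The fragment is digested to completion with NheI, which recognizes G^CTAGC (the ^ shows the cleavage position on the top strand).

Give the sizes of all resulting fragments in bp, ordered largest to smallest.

51, 44, 42, 20, 17, 9 bp

NheI sites (GCTAGC) start at positions 9, 51, 95, 112, 132.
NheI cuts after the first base of each site, so after positions 9, 51, 95, 112, 132.
Linear molecule, 5 cuts → 6 fragments:
  1–9 → 9 bp
  10–51 → 42 bp
  52–95 → 44 bp
  96–112 → 17 bp
  113–132 → 20 bp
  133–183 → 51 bp
Sorted largest to smallest: 51, 44, 42, 20, 17, 9 bp.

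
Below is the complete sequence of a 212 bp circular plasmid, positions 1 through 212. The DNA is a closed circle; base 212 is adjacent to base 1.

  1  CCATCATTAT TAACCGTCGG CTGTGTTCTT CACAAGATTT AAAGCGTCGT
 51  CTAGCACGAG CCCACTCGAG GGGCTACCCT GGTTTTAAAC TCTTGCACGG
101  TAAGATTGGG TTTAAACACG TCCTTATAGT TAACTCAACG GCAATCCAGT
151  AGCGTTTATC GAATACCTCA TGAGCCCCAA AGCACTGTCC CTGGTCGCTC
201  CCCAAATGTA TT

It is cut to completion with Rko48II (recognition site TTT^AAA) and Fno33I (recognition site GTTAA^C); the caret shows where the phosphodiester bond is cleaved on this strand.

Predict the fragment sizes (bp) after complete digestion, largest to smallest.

Rko48II sites (TTTAAA) start at positions 38, 84, 111.
Rko48II cuts after base 3 of each site, so after positions 40, 86, 113.
The Fno33I site (GTTAAC) starts at position 129.
Fno33I cuts after base 5 of each site (before the last base), so after position 133.
Combined cut positions: 40, 86, 113, 133.
Circular molecule, 4 cuts → 4 fragments:
  41–86 → 46 bp
  87–113 → 27 bp
  114–133 → 20 bp
  134–212 then 1–40 → 79 + 40 = 119 bp
Sorted largest to smallest: 119, 46, 27, 20 bp.

119, 46, 27, 20 bp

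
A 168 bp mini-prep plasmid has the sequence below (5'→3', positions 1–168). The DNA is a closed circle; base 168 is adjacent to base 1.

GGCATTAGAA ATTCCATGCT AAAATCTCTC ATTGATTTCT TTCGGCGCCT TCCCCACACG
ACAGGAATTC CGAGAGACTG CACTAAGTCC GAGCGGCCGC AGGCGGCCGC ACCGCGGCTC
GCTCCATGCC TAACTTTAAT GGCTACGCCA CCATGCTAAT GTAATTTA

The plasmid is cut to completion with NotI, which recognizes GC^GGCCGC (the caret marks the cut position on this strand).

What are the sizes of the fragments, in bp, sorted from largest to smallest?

NotI sites (GCGGCCGC) start at positions 93, 103.
NotI cuts after base 2 of each site, so after positions 94, 104.
Circular molecule, 2 cuts → 2 fragments:
  95–104 → 10 bp
  105–168 then 1–94 → 64 + 94 = 158 bp
Sorted largest to smallest: 158, 10 bp.

158, 10 bp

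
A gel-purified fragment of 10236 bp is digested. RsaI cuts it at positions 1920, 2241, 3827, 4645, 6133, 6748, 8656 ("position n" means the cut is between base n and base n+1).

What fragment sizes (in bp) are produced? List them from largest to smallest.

1920, 1908, 1586, 1580, 1488, 818, 615, 321 bp

Linear molecule, 7 cuts → 8 fragments:
  1920 − 0 = 1920 bp
  2241 − 1920 = 321 bp
  3827 − 2241 = 1586 bp
  4645 − 3827 = 818 bp
  6133 − 4645 = 1488 bp
  6748 − 6133 = 615 bp
  8656 − 6748 = 1908 bp
  10236 − 8656 = 1580 bp
Sorted largest to smallest: 1920, 1908, 1586, 1580, 1488, 818, 615, 321 bp.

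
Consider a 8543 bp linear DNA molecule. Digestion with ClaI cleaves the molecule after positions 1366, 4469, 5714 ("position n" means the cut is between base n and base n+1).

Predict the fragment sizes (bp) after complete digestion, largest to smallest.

Linear molecule, 3 cuts → 4 fragments:
  1366 − 0 = 1366 bp
  4469 − 1366 = 3103 bp
  5714 − 4469 = 1245 bp
  8543 − 5714 = 2829 bp
Sorted largest to smallest: 3103, 2829, 1366, 1245 bp.

3103, 2829, 1366, 1245 bp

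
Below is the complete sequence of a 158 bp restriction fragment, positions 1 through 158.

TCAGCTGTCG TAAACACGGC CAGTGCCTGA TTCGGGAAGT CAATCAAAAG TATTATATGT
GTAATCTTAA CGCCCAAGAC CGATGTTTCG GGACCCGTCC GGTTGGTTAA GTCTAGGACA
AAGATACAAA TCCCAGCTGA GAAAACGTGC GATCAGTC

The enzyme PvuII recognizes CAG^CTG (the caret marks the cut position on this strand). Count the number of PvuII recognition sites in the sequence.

CAGCTG occurs starting at positions 2, 134.
PvuII cuts at 2 sites.

2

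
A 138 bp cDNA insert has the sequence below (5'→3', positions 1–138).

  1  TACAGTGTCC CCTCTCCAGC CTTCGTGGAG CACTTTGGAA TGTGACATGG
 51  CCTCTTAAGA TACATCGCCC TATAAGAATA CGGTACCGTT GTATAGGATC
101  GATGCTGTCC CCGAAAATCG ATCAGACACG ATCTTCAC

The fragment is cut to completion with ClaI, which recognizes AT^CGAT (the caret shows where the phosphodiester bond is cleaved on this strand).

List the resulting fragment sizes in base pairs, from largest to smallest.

ClaI sites (ATCGAT) start at positions 98, 117.
ClaI cuts after base 2 of each site, so after positions 99, 118.
Linear molecule, 2 cuts → 3 fragments:
  1–99 → 99 bp
  100–118 → 19 bp
  119–138 → 20 bp
Sorted largest to smallest: 99, 20, 19 bp.

99, 20, 19 bp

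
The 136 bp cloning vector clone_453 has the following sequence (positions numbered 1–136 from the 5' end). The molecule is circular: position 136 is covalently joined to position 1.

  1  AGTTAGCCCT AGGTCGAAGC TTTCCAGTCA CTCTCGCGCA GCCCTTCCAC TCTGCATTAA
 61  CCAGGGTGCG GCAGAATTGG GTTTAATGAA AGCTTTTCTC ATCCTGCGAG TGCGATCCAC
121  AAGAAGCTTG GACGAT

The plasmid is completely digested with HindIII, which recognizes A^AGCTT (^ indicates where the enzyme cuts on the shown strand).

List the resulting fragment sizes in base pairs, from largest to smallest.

HindIII sites (AAGCTT) start at positions 17, 90, 124.
HindIII cuts after the first base of each site, so after positions 17, 90, 124.
Circular molecule, 3 cuts → 3 fragments:
  18–90 → 73 bp
  91–124 → 34 bp
  125–136 then 1–17 → 12 + 17 = 29 bp
Sorted largest to smallest: 73, 34, 29 bp.

73, 34, 29 bp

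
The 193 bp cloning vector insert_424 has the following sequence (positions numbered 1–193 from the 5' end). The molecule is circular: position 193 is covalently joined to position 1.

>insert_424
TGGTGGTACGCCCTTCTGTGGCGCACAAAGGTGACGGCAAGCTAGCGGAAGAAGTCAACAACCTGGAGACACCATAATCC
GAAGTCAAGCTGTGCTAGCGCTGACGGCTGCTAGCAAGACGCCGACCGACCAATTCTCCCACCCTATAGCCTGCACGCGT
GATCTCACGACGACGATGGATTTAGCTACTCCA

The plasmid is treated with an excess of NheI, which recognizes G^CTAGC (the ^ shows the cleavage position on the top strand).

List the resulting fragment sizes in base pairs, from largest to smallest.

NheI sites (GCTAGC) start at positions 41, 94, 110.
NheI cuts after the first base of each site, so after positions 41, 94, 110.
Circular molecule, 3 cuts → 3 fragments:
  42–94 → 53 bp
  95–110 → 16 bp
  111–193 then 1–41 → 83 + 41 = 124 bp
Sorted largest to smallest: 124, 53, 16 bp.

124, 53, 16 bp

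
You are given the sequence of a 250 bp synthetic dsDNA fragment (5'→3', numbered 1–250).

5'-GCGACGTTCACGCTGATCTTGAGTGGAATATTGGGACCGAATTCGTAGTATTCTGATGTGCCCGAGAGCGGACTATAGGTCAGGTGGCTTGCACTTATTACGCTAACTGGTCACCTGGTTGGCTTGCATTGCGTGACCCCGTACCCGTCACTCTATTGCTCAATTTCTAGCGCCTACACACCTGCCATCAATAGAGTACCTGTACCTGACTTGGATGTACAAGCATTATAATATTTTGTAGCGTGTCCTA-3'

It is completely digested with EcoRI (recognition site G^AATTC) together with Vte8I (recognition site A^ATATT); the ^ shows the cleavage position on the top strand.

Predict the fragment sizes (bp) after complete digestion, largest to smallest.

The EcoRI site (GAATTC) starts at position 39.
EcoRI cuts after the first base of each site, so after position 39.
Vte8I sites (AATATT) start at positions 27, 230.
Vte8I cuts after the first base of each site, so after positions 27, 230.
Combined cut positions: 27, 39, 230.
Linear molecule, 3 cuts → 4 fragments:
  1–27 → 27 bp
  28–39 → 12 bp
  40–230 → 191 bp
  231–250 → 20 bp
Sorted largest to smallest: 191, 27, 20, 12 bp.

191, 27, 20, 12 bp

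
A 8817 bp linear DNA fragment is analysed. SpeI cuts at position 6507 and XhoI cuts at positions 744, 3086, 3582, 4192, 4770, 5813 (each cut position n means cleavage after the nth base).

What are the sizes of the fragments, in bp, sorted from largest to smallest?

2342, 2310, 1043, 744, 694, 610, 578, 496 bp

Combined cut positions (sorted): 744, 3086, 3582, 4192, 4770, 5813, 6507.
Linear molecule, 7 cuts → 8 fragments:
  744 − 0 = 744 bp
  3086 − 744 = 2342 bp
  3582 − 3086 = 496 bp
  4192 − 3582 = 610 bp
  4770 − 4192 = 578 bp
  5813 − 4770 = 1043 bp
  6507 − 5813 = 694 bp
  8817 − 6507 = 2310 bp
Sorted largest to smallest: 2342, 2310, 1043, 744, 694, 610, 578, 496 bp.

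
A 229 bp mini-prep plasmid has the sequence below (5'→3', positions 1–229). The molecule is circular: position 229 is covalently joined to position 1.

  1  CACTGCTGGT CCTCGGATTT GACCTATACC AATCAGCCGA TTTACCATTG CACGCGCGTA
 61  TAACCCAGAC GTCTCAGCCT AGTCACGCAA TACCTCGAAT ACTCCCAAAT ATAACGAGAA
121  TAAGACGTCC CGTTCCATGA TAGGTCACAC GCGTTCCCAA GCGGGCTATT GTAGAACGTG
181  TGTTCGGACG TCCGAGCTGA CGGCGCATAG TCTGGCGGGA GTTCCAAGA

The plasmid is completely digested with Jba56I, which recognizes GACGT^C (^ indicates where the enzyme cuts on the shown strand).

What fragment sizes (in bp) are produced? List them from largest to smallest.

110, 63, 56 bp

Jba56I sites (GACGTC) start at positions 68, 124, 187.
Jba56I cuts after base 5 of each site (before the last base), so after positions 72, 128, 191.
Circular molecule, 3 cuts → 3 fragments:
  73–128 → 56 bp
  129–191 → 63 bp
  192–229 then 1–72 → 38 + 72 = 110 bp
Sorted largest to smallest: 110, 63, 56 bp.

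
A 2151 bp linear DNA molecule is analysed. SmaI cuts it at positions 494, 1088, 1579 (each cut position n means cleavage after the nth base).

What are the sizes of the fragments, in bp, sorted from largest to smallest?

Linear molecule, 3 cuts → 4 fragments:
  494 − 0 = 494 bp
  1088 − 494 = 594 bp
  1579 − 1088 = 491 bp
  2151 − 1579 = 572 bp
Sorted largest to smallest: 594, 572, 494, 491 bp.

594, 572, 494, 491 bp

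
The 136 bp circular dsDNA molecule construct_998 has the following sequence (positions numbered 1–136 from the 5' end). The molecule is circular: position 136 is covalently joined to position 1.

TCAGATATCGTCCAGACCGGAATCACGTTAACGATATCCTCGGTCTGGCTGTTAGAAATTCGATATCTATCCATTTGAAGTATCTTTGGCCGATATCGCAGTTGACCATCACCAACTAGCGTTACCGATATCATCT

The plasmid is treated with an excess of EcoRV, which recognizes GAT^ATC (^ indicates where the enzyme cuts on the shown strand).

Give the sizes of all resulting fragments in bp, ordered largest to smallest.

35, 30, 29, 29, 13 bp

EcoRV sites (GATATC) start at positions 4, 33, 62, 92, 127.
EcoRV cuts after base 3 of each site, so after positions 6, 35, 64, 94, 129.
Circular molecule, 5 cuts → 5 fragments:
  7–35 → 29 bp
  36–64 → 29 bp
  65–94 → 30 bp
  95–129 → 35 bp
  130–136 then 1–6 → 7 + 6 = 13 bp
Sorted largest to smallest: 35, 30, 29, 29, 13 bp.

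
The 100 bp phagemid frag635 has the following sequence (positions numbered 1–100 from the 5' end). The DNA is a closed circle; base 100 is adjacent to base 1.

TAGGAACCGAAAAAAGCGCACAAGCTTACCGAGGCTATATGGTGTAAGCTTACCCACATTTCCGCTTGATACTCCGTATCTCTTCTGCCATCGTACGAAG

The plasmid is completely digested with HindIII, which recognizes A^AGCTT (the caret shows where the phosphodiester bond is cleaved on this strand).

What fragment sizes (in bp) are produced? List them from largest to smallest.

76, 24 bp

HindIII sites (AAGCTT) start at positions 22, 46.
HindIII cuts after the first base of each site, so after positions 22, 46.
Circular molecule, 2 cuts → 2 fragments:
  23–46 → 24 bp
  47–100 then 1–22 → 54 + 22 = 76 bp
Sorted largest to smallest: 76, 24 bp.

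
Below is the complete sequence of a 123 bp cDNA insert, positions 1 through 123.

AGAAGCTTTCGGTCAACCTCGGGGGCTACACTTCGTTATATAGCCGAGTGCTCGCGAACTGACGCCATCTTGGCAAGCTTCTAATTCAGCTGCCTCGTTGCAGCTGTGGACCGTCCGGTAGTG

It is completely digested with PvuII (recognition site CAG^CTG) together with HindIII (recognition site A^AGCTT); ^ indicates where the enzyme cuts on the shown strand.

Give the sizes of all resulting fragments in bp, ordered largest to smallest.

72, 20, 14, 14, 3 bp

PvuII sites (CAGCTG) start at positions 87, 101.
PvuII cuts after base 3 of each site, so after positions 89, 103.
HindIII sites (AAGCTT) start at positions 3, 75.
HindIII cuts after the first base of each site, so after positions 3, 75.
Combined cut positions: 3, 75, 89, 103.
Linear molecule, 4 cuts → 5 fragments:
  1–3 → 3 bp
  4–75 → 72 bp
  76–89 → 14 bp
  90–103 → 14 bp
  104–123 → 20 bp
Sorted largest to smallest: 72, 20, 14, 14, 3 bp.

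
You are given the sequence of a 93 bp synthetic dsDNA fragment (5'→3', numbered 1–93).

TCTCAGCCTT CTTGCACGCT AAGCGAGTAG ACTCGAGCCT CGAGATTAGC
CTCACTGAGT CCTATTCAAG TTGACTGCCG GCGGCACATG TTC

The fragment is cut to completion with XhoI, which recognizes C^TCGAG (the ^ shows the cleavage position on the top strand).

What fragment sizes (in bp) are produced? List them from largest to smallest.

54, 32, 7 bp

XhoI sites (CTCGAG) start at positions 32, 39.
XhoI cuts after the first base of each site, so after positions 32, 39.
Linear molecule, 2 cuts → 3 fragments:
  1–32 → 32 bp
  33–39 → 7 bp
  40–93 → 54 bp
Sorted largest to smallest: 54, 32, 7 bp.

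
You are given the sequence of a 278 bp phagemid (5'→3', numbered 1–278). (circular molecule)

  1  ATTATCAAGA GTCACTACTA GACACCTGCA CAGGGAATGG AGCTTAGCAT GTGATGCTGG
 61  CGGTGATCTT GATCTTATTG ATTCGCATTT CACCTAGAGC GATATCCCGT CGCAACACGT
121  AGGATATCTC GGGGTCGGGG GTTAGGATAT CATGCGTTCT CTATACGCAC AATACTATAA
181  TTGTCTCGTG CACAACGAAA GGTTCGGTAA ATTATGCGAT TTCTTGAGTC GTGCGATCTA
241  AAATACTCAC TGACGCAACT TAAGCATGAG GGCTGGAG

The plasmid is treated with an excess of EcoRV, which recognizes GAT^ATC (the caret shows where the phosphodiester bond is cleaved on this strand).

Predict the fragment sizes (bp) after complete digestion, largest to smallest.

233, 23, 22 bp

EcoRV sites (GATATC) start at positions 101, 123, 146.
EcoRV cuts after base 3 of each site, so after positions 103, 125, 148.
Circular molecule, 3 cuts → 3 fragments:
  104–125 → 22 bp
  126–148 → 23 bp
  149–278 then 1–103 → 130 + 103 = 233 bp
Sorted largest to smallest: 233, 23, 22 bp.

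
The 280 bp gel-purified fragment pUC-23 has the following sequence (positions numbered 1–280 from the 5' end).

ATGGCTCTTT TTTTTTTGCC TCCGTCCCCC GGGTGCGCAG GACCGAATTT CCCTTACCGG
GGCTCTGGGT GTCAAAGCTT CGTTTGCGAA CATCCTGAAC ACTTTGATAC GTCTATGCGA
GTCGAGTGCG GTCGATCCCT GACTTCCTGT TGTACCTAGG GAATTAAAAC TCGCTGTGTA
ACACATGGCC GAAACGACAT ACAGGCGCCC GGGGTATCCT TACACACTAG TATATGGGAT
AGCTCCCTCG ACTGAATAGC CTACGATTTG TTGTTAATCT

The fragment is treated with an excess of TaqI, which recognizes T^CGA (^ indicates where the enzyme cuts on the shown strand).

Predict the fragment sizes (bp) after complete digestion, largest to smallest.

122, 116, 32, 10 bp

TaqI sites (TCGA) start at positions 122, 132, 248.
TaqI cuts after the first base of each site, so after positions 122, 132, 248.
Linear molecule, 3 cuts → 4 fragments:
  1–122 → 122 bp
  123–132 → 10 bp
  133–248 → 116 bp
  249–280 → 32 bp
Sorted largest to smallest: 122, 116, 32, 10 bp.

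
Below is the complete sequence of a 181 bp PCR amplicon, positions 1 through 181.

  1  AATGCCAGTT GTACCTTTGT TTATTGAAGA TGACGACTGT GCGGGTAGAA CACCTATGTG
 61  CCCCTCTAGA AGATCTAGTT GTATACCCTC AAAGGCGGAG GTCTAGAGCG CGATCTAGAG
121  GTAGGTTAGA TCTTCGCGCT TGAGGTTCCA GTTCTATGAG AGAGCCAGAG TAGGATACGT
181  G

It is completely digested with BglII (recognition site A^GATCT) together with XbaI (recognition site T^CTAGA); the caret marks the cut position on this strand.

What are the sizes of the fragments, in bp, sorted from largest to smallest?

BglII sites (AGATCT) start at positions 71, 128.
BglII cuts after the first base of each site, so after positions 71, 128.
XbaI sites (TCTAGA) start at positions 65, 102, 114.
XbaI cuts after the first base of each site, so after positions 65, 102, 114.
Combined cut positions: 65, 71, 102, 114, 128.
Linear molecule, 5 cuts → 6 fragments:
  1–65 → 65 bp
  66–71 → 6 bp
  72–102 → 31 bp
  103–114 → 12 bp
  115–128 → 14 bp
  129–181 → 53 bp
Sorted largest to smallest: 65, 53, 31, 14, 12, 6 bp.

65, 53, 31, 14, 12, 6 bp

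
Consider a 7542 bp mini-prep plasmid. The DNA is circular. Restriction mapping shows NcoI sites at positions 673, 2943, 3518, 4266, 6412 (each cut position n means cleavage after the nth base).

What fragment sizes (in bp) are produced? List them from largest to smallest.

2270, 2146, 1803, 748, 575 bp

Circular molecule, 5 cuts → 5 fragments:
  2943 − 673 = 2270 bp
  3518 − 2943 = 575 bp
  4266 − 3518 = 748 bp
  6412 − 4266 = 2146 bp
  wrap: 7542 − 6412 + 673 = 1803 bp
Sorted largest to smallest: 2270, 2146, 1803, 748, 575 bp.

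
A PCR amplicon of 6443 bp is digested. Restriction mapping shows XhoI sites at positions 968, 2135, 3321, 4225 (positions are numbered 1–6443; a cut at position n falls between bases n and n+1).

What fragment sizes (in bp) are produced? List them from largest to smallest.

Linear molecule, 4 cuts → 5 fragments:
  968 − 0 = 968 bp
  2135 − 968 = 1167 bp
  3321 − 2135 = 1186 bp
  4225 − 3321 = 904 bp
  6443 − 4225 = 2218 bp
Sorted largest to smallest: 2218, 1186, 1167, 968, 904 bp.

2218, 1186, 1167, 968, 904 bp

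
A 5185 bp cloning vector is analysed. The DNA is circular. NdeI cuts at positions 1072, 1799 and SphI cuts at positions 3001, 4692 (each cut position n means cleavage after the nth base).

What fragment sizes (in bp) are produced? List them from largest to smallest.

Combined cut positions (sorted): 1072, 1799, 3001, 4692.
Circular molecule, 4 cuts → 4 fragments:
  1799 − 1072 = 727 bp
  3001 − 1799 = 1202 bp
  4692 − 3001 = 1691 bp
  wrap: 5185 − 4692 + 1072 = 1565 bp
Sorted largest to smallest: 1691, 1565, 1202, 727 bp.

1691, 1565, 1202, 727 bp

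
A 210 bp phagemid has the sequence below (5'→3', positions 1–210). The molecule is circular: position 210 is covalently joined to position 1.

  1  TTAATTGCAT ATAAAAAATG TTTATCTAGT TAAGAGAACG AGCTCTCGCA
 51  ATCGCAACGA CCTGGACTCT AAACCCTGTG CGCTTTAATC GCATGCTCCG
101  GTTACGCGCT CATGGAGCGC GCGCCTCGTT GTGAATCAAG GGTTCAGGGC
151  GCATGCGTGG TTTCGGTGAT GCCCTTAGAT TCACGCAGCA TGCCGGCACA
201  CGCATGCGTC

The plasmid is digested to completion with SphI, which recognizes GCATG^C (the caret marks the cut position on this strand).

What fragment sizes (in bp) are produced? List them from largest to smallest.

99, 60, 37, 14 bp

SphI sites (GCATGC) start at positions 91, 151, 188, 202.
SphI cuts after base 5 of each site (before the last base), so after positions 95, 155, 192, 206.
Circular molecule, 4 cuts → 4 fragments:
  96–155 → 60 bp
  156–192 → 37 bp
  193–206 → 14 bp
  207–210 then 1–95 → 4 + 95 = 99 bp
Sorted largest to smallest: 99, 60, 37, 14 bp.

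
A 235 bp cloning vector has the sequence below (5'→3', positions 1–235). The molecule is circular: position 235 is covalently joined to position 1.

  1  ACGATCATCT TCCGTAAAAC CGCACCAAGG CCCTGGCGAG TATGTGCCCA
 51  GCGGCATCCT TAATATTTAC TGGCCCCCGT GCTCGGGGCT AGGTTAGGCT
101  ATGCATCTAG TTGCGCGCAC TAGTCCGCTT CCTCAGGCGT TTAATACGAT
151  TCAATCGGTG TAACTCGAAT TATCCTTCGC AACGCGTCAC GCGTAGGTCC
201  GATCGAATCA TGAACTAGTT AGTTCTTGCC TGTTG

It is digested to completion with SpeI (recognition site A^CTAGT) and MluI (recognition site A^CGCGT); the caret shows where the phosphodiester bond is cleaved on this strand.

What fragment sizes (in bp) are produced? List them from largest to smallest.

140, 63, 25, 7 bp

SpeI sites (ACTAGT) start at positions 119, 214.
SpeI cuts after the first base of each site, so after positions 119, 214.
MluI sites (ACGCGT) start at positions 182, 189.
MluI cuts after the first base of each site, so after positions 182, 189.
Combined cut positions: 119, 182, 189, 214.
Circular molecule, 4 cuts → 4 fragments:
  120–182 → 63 bp
  183–189 → 7 bp
  190–214 → 25 bp
  215–235 then 1–119 → 21 + 119 = 140 bp
Sorted largest to smallest: 140, 63, 25, 7 bp.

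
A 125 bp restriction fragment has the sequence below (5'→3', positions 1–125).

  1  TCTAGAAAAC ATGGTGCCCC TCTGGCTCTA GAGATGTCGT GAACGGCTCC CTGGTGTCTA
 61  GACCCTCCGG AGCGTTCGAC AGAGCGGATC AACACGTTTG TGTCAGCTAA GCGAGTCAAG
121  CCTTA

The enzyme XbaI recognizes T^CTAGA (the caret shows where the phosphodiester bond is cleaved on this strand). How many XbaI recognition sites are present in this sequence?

3

TCTAGA occurs starting at positions 1, 27, 57.
XbaI cuts at 3 sites.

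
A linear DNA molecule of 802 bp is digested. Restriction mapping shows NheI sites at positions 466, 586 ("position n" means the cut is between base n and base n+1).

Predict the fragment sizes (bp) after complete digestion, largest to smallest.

466, 216, 120 bp

Linear molecule, 2 cuts → 3 fragments:
  466 − 0 = 466 bp
  586 − 466 = 120 bp
  802 − 586 = 216 bp
Sorted largest to smallest: 466, 216, 120 bp.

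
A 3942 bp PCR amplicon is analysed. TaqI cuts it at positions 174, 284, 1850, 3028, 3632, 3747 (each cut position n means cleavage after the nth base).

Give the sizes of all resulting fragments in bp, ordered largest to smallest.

Linear molecule, 6 cuts → 7 fragments:
  174 − 0 = 174 bp
  284 − 174 = 110 bp
  1850 − 284 = 1566 bp
  3028 − 1850 = 1178 bp
  3632 − 3028 = 604 bp
  3747 − 3632 = 115 bp
  3942 − 3747 = 195 bp
Sorted largest to smallest: 1566, 1178, 604, 195, 174, 115, 110 bp.

1566, 1178, 604, 195, 174, 115, 110 bp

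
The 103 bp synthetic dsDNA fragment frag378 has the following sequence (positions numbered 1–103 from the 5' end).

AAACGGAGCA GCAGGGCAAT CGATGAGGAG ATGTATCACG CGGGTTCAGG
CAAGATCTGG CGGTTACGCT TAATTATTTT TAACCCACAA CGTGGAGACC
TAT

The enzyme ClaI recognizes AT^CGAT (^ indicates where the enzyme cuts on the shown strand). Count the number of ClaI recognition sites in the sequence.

ATCGAT occurs starting at position 19.
ClaI cuts at 1 site.

1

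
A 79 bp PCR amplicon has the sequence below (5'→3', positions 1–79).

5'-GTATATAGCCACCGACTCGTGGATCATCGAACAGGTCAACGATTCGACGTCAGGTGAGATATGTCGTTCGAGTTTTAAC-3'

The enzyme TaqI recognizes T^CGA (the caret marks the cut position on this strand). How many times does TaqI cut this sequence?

TCGA occurs starting at positions 27, 44, 68.
TaqI cuts at 3 sites.

3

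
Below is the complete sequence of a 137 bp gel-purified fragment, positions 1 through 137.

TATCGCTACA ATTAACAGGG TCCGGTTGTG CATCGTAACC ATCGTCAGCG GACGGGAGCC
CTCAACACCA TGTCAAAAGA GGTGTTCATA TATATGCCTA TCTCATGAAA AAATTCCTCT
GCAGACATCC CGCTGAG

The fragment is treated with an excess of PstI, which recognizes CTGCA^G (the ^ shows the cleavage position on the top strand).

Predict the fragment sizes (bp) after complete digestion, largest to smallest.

123, 14 bp

The PstI site (CTGCAG) starts at position 119.
PstI cuts after base 5 of each site (before the last base), so after position 123.
Linear molecule, 1 cut → 2 fragments:
  1–123 → 123 bp
  124–137 → 14 bp
Sorted largest to smallest: 123, 14 bp.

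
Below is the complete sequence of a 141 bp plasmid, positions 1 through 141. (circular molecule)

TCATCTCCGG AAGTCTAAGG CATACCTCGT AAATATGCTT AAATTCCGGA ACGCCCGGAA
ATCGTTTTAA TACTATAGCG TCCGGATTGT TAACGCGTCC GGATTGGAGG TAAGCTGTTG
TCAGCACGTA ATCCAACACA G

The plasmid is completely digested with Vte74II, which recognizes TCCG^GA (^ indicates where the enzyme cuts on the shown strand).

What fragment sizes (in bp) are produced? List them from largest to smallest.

49, 39, 36, 17 bp

Vte74II sites (TCCGGA) start at positions 6, 45, 81, 98.
Vte74II cuts after base 4 of each site, so after positions 9, 48, 84, 101.
Circular molecule, 4 cuts → 4 fragments:
  10–48 → 39 bp
  49–84 → 36 bp
  85–101 → 17 bp
  102–141 then 1–9 → 40 + 9 = 49 bp
Sorted largest to smallest: 49, 39, 36, 17 bp.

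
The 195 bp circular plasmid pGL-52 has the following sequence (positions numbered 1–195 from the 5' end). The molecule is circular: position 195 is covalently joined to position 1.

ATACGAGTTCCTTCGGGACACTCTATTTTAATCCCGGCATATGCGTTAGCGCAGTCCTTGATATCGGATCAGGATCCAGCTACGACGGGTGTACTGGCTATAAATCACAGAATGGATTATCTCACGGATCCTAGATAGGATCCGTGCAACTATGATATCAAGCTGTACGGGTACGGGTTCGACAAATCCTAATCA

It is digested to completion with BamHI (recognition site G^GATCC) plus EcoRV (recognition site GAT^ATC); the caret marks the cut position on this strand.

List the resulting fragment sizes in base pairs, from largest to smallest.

BamHI sites (GGATCC) start at positions 72, 126, 138.
BamHI cuts after the first base of each site, so after positions 72, 126, 138.
EcoRV sites (GATATC) start at positions 60, 154.
EcoRV cuts after base 3 of each site, so after positions 62, 156.
Combined cut positions: 62, 72, 126, 138, 156.
Circular molecule, 5 cuts → 5 fragments:
  63–72 → 10 bp
  73–126 → 54 bp
  127–138 → 12 bp
  139–156 → 18 bp
  157–195 then 1–62 → 39 + 62 = 101 bp
Sorted largest to smallest: 101, 54, 18, 12, 10 bp.

101, 54, 18, 12, 10 bp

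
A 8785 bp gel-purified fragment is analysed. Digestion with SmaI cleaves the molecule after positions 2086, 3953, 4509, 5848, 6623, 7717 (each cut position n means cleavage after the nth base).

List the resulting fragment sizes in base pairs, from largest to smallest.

2086, 1867, 1339, 1094, 1068, 775, 556 bp

Linear molecule, 6 cuts → 7 fragments:
  2086 − 0 = 2086 bp
  3953 − 2086 = 1867 bp
  4509 − 3953 = 556 bp
  5848 − 4509 = 1339 bp
  6623 − 5848 = 775 bp
  7717 − 6623 = 1094 bp
  8785 − 7717 = 1068 bp
Sorted largest to smallest: 2086, 1867, 1339, 1094, 1068, 775, 556 bp.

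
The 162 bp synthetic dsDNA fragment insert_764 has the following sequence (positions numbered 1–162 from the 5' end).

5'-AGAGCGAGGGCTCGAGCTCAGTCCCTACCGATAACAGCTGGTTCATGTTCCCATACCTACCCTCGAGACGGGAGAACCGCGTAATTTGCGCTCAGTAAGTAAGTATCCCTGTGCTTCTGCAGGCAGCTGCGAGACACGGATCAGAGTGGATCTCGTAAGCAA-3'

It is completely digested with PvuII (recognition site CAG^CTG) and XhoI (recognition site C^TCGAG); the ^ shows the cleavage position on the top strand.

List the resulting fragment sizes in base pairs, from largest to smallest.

64, 36, 26, 25, 11 bp

PvuII sites (CAGCTG) start at positions 35, 124.
PvuII cuts after base 3 of each site, so after positions 37, 126.
XhoI sites (CTCGAG) start at positions 11, 62.
XhoI cuts after the first base of each site, so after positions 11, 62.
Combined cut positions: 11, 37, 62, 126.
Linear molecule, 4 cuts → 5 fragments:
  1–11 → 11 bp
  12–37 → 26 bp
  38–62 → 25 bp
  63–126 → 64 bp
  127–162 → 36 bp
Sorted largest to smallest: 64, 36, 26, 25, 11 bp.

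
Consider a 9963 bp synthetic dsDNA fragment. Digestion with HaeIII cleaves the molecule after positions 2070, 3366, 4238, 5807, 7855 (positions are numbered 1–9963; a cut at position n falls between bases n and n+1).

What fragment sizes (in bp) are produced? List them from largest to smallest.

Linear molecule, 5 cuts → 6 fragments:
  2070 − 0 = 2070 bp
  3366 − 2070 = 1296 bp
  4238 − 3366 = 872 bp
  5807 − 4238 = 1569 bp
  7855 − 5807 = 2048 bp
  9963 − 7855 = 2108 bp
Sorted largest to smallest: 2108, 2070, 2048, 1569, 1296, 872 bp.

2108, 2070, 2048, 1569, 1296, 872 bp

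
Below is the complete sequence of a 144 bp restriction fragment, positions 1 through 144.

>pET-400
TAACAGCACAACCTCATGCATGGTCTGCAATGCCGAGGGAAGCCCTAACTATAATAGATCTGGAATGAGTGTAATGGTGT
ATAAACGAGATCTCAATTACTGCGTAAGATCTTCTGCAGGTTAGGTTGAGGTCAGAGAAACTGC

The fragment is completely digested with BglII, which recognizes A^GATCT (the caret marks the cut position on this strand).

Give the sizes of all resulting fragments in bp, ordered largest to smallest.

BglII sites (AGATCT) start at positions 56, 88, 107.
BglII cuts after the first base of each site, so after positions 56, 88, 107.
Linear molecule, 3 cuts → 4 fragments:
  1–56 → 56 bp
  57–88 → 32 bp
  89–107 → 19 bp
  108–144 → 37 bp
Sorted largest to smallest: 56, 37, 32, 19 bp.

56, 37, 32, 19 bp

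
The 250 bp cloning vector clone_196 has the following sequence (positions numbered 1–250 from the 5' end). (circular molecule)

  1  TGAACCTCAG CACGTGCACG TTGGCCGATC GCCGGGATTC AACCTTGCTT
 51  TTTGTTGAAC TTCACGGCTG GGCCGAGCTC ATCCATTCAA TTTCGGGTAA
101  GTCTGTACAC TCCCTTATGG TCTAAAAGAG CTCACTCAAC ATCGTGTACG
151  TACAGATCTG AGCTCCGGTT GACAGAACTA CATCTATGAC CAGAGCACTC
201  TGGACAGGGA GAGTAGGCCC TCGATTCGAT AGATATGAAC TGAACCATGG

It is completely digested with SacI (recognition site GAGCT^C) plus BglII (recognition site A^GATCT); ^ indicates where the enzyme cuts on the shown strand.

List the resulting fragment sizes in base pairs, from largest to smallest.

165, 53, 22, 10 bp

SacI sites (GAGCTC) start at positions 75, 128, 160.
SacI cuts after base 5 of each site (before the last base), so after positions 79, 132, 164.
The BglII site (AGATCT) starts at position 154.
BglII cuts after the first base of each site, so after position 154.
Combined cut positions: 79, 132, 154, 164.
Circular molecule, 4 cuts → 4 fragments:
  80–132 → 53 bp
  133–154 → 22 bp
  155–164 → 10 bp
  165–250 then 1–79 → 86 + 79 = 165 bp
Sorted largest to smallest: 165, 53, 22, 10 bp.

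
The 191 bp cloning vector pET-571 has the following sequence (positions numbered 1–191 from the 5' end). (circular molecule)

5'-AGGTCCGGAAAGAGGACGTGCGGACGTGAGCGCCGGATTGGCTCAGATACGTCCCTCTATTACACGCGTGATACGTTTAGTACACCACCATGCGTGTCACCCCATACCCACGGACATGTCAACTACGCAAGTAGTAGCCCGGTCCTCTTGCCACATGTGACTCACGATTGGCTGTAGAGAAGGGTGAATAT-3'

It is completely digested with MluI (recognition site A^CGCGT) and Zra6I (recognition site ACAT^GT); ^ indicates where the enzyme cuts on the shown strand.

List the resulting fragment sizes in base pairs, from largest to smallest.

The MluI site (ACGCGT) starts at position 64.
MluI cuts after the first base of each site, so after position 64.
Zra6I sites (ACATGT) start at positions 114, 153.
Zra6I cuts after base 4 of each site, so after positions 117, 156.
Combined cut positions: 64, 117, 156.
Circular molecule, 3 cuts → 3 fragments:
  65–117 → 53 bp
  118–156 → 39 bp
  157–191 then 1–64 → 35 + 64 = 99 bp
Sorted largest to smallest: 99, 53, 39 bp.

99, 53, 39 bp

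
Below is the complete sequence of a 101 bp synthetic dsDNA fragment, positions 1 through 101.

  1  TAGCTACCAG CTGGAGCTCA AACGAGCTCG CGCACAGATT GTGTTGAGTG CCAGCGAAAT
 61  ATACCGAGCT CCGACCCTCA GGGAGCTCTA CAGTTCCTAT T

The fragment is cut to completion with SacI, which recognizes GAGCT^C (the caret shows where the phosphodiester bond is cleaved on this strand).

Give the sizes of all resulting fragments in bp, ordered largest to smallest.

SacI sites (GAGCTC) start at positions 14, 24, 66, 83.
SacI cuts after base 5 of each site (before the last base), so after positions 18, 28, 70, 87.
Linear molecule, 4 cuts → 5 fragments:
  1–18 → 18 bp
  19–28 → 10 bp
  29–70 → 42 bp
  71–87 → 17 bp
  88–101 → 14 bp
Sorted largest to smallest: 42, 18, 17, 14, 10 bp.

42, 18, 17, 14, 10 bp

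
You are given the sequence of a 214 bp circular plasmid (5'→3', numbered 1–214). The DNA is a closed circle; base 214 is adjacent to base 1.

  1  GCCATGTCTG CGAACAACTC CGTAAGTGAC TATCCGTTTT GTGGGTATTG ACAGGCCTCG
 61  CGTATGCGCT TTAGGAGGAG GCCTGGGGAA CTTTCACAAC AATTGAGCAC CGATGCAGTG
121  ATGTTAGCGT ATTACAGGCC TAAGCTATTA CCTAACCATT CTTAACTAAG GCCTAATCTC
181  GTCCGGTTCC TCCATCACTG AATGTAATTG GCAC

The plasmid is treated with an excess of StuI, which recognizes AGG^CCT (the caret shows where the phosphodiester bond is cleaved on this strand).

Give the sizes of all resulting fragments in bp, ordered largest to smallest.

98, 57, 33, 26 bp

StuI sites (AGGCCT) start at positions 53, 79, 136, 169.
StuI cuts after base 3 of each site, so after positions 55, 81, 138, 171.
Circular molecule, 4 cuts → 4 fragments:
  56–81 → 26 bp
  82–138 → 57 bp
  139–171 → 33 bp
  172–214 then 1–55 → 43 + 55 = 98 bp
Sorted largest to smallest: 98, 57, 33, 26 bp.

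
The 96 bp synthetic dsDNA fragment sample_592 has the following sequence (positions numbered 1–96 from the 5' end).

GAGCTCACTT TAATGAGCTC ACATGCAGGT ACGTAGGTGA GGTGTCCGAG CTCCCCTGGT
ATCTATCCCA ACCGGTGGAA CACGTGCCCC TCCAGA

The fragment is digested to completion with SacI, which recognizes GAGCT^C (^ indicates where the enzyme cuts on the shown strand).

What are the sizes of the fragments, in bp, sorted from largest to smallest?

SacI sites (GAGCTC) start at positions 1, 15, 48.
SacI cuts after base 5 of each site (before the last base), so after positions 5, 19, 52.
Linear molecule, 3 cuts → 4 fragments:
  1–5 → 5 bp
  6–19 → 14 bp
  20–52 → 33 bp
  53–96 → 44 bp
Sorted largest to smallest: 44, 33, 14, 5 bp.

44, 33, 14, 5 bp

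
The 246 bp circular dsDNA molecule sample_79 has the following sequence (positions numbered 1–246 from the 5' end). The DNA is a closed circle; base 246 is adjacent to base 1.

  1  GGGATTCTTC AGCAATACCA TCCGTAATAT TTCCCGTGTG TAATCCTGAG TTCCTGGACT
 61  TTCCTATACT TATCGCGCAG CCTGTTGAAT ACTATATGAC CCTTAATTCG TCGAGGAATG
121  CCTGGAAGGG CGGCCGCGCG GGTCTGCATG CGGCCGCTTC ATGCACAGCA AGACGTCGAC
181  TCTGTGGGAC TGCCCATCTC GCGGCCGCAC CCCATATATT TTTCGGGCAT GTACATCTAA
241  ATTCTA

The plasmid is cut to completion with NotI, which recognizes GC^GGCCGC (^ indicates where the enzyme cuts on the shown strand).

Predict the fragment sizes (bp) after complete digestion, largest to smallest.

NotI sites (GCGGCCGC) start at positions 130, 150, 201.
NotI cuts after base 2 of each site, so after positions 131, 151, 202.
Circular molecule, 3 cuts → 3 fragments:
  132–151 → 20 bp
  152–202 → 51 bp
  203–246 then 1–131 → 44 + 131 = 175 bp
Sorted largest to smallest: 175, 51, 20 bp.

175, 51, 20 bp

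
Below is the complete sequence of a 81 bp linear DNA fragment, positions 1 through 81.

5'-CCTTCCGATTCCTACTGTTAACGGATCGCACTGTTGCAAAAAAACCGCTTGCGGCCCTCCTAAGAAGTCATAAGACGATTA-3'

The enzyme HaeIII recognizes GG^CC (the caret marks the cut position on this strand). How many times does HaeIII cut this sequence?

GGCC occurs starting at position 53.
HaeIII cuts at 1 site.

1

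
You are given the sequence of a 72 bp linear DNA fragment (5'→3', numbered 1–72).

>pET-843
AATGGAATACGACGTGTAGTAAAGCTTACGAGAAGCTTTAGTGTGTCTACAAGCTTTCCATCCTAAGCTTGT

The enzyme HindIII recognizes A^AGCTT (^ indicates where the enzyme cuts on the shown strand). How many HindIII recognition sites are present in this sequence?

4

AAGCTT occurs starting at positions 22, 33, 51, 65.
HindIII cuts at 4 sites.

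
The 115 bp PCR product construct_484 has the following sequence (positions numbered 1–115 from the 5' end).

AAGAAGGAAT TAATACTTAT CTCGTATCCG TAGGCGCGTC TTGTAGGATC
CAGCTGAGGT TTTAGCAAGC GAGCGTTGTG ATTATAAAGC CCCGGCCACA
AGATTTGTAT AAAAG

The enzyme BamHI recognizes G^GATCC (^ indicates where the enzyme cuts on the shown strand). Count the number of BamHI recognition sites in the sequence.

1

GGATCC occurs starting at position 46.
BamHI cuts at 1 site.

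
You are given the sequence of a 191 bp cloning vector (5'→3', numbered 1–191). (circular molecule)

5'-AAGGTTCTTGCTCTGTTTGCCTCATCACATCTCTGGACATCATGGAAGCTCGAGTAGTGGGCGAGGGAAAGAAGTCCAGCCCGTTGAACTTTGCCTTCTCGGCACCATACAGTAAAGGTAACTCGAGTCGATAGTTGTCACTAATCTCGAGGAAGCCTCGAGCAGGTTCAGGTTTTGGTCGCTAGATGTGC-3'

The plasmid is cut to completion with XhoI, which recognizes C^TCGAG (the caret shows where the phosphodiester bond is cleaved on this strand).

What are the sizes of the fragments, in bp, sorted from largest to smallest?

83, 73, 24, 11 bp

XhoI sites (CTCGAG) start at positions 49, 122, 146, 157.
XhoI cuts after the first base of each site, so after positions 49, 122, 146, 157.
Circular molecule, 4 cuts → 4 fragments:
  50–122 → 73 bp
  123–146 → 24 bp
  147–157 → 11 bp
  158–191 then 1–49 → 34 + 49 = 83 bp
Sorted largest to smallest: 83, 73, 24, 11 bp.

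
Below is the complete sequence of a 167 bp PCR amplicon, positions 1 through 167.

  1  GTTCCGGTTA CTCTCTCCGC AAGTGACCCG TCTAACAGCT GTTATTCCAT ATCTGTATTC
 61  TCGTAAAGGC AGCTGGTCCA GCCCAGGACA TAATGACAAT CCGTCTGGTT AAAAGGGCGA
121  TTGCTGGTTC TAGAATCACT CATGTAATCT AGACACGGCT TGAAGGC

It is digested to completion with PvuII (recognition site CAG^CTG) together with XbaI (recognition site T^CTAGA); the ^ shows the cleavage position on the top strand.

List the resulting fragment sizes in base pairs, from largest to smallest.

PvuII sites (CAGCTG) start at positions 36, 70.
PvuII cuts after base 3 of each site, so after positions 38, 72.
XbaI sites (TCTAGA) start at positions 129, 148.
XbaI cuts after the first base of each site, so after positions 129, 148.
Combined cut positions: 38, 72, 129, 148.
Linear molecule, 4 cuts → 5 fragments:
  1–38 → 38 bp
  39–72 → 34 bp
  73–129 → 57 bp
  130–148 → 19 bp
  149–167 → 19 bp
Sorted largest to smallest: 57, 38, 34, 19, 19 bp.

57, 38, 34, 19, 19 bp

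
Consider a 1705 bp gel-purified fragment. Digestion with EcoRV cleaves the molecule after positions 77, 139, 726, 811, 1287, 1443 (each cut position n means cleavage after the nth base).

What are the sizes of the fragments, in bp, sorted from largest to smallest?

587, 476, 262, 156, 85, 77, 62 bp

Linear molecule, 6 cuts → 7 fragments:
  77 − 0 = 77 bp
  139 − 77 = 62 bp
  726 − 139 = 587 bp
  811 − 726 = 85 bp
  1287 − 811 = 476 bp
  1443 − 1287 = 156 bp
  1705 − 1443 = 262 bp
Sorted largest to smallest: 587, 476, 262, 156, 85, 77, 62 bp.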